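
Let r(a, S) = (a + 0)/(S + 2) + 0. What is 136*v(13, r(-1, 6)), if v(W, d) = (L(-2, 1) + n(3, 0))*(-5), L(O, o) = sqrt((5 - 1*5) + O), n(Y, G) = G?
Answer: -680*I*sqrt(2) ≈ -961.67*I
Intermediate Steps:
L(O, o) = sqrt(O) (L(O, o) = sqrt((5 - 5) + O) = sqrt(0 + O) = sqrt(O))
r(a, S) = a/(2 + S) (r(a, S) = a/(2 + S) + 0 = a/(2 + S))
v(W, d) = -5*I*sqrt(2) (v(W, d) = (sqrt(-2) + 0)*(-5) = (I*sqrt(2) + 0)*(-5) = (I*sqrt(2))*(-5) = -5*I*sqrt(2))
136*v(13, r(-1, 6)) = 136*(-5*I*sqrt(2)) = -680*I*sqrt(2)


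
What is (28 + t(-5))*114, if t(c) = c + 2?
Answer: 2850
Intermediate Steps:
t(c) = 2 + c
(28 + t(-5))*114 = (28 + (2 - 5))*114 = (28 - 3)*114 = 25*114 = 2850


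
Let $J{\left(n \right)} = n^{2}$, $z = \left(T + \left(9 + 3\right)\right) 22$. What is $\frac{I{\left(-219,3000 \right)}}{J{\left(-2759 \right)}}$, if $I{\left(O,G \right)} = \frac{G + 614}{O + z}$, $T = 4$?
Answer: $\frac{3614}{1012406773} \approx 3.5697 \cdot 10^{-6}$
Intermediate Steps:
$z = 352$ ($z = \left(4 + \left(9 + 3\right)\right) 22 = \left(4 + 12\right) 22 = 16 \cdot 22 = 352$)
$I{\left(O,G \right)} = \frac{614 + G}{352 + O}$ ($I{\left(O,G \right)} = \frac{G + 614}{O + 352} = \frac{614 + G}{352 + O}$)
$\frac{I{\left(-219,3000 \right)}}{J{\left(-2759 \right)}} = \frac{\frac{1}{352 - 219} \left(614 + 3000\right)}{\left(-2759\right)^{2}} = \frac{\frac{1}{133} \cdot 3614}{7612081} = \frac{1}{133} \cdot 3614 \cdot \frac{1}{7612081} = \frac{3614}{133} \cdot \frac{1}{7612081} = \frac{3614}{1012406773}$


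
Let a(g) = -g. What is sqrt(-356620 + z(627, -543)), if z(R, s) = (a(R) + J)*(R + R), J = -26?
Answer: I*sqrt(1175482) ≈ 1084.2*I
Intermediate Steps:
z(R, s) = 2*R*(-26 - R) (z(R, s) = (-R - 26)*(R + R) = (-26 - R)*(2*R) = 2*R*(-26 - R))
sqrt(-356620 + z(627, -543)) = sqrt(-356620 - 2*627*(26 + 627)) = sqrt(-356620 - 2*627*653) = sqrt(-356620 - 818862) = sqrt(-1175482) = I*sqrt(1175482)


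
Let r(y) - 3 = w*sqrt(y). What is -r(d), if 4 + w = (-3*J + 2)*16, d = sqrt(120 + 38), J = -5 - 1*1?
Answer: -3 - 316*158**(1/4) ≈ -1123.3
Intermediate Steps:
J = -6 (J = -5 - 1 = -6)
d = sqrt(158) ≈ 12.570
w = 316 (w = -4 + (-3*(-6) + 2)*16 = -4 + (18 + 2)*16 = -4 + 20*16 = -4 + 320 = 316)
r(y) = 3 + 316*sqrt(y)
-r(d) = -(3 + 316*sqrt(sqrt(158))) = -(3 + 316*158**(1/4)) = -3 - 316*158**(1/4)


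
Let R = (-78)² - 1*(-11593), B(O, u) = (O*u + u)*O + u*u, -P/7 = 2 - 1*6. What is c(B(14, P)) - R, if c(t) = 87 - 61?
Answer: -17651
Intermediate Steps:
P = 28 (P = -7*(2 - 1*6) = -7*(2 - 6) = -7*(-4) = 28)
B(O, u) = u² + O*(u + O*u) (B(O, u) = (u + O*u)*O + u² = O*(u + O*u) + u² = u² + O*(u + O*u))
c(t) = 26
R = 17677 (R = 6084 + 11593 = 17677)
c(B(14, P)) - R = 26 - 1*17677 = 26 - 17677 = -17651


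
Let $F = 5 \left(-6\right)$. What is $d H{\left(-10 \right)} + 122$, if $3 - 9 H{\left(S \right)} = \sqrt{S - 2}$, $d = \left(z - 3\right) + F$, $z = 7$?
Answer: $\frac{340}{3} + \frac{52 i \sqrt{3}}{9} \approx 113.33 + 10.007 i$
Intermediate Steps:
$F = -30$
$d = -26$ ($d = \left(7 - 3\right) - 30 = 4 - 30 = -26$)
$H{\left(S \right)} = \frac{1}{3} - \frac{\sqrt{-2 + S}}{9}$ ($H{\left(S \right)} = \frac{1}{3} - \frac{\sqrt{S - 2}}{9} = \frac{1}{3} - \frac{\sqrt{-2 + S}}{9}$)
$d H{\left(-10 \right)} + 122 = - 26 \left(\frac{1}{3} - \frac{\sqrt{-2 - 10}}{9}\right) + 122 = - 26 \left(\frac{1}{3} - \frac{\sqrt{-12}}{9}\right) + 122 = - 26 \left(\frac{1}{3} - \frac{2 i \sqrt{3}}{9}\right) + 122 = \left(- \frac{26}{3} + \frac{52 i \sqrt{3}}{9}\right) + 122 = \frac{340}{3} + \frac{52 i \sqrt{3}}{9}$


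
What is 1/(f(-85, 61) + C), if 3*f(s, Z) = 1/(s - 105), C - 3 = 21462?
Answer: 570/12235049 ≈ 4.6587e-5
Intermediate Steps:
C = 21465 (C = 3 + 21462 = 21465)
f(s, Z) = 1/(3*(-105 + s)) (f(s, Z) = 1/(3*(s - 105)) = 1/(3*(-105 + s)))
1/(f(-85, 61) + C) = 1/(1/(3*(-105 - 85)) + 21465) = 1/((⅓)/(-190) + 21465) = 1/((⅓)*(-1/190) + 21465) = 1/(-1/570 + 21465) = 1/(12235049/570) = 570/12235049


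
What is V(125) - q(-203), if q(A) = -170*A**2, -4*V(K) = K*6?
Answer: 14010685/2 ≈ 7.0053e+6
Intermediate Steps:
V(K) = -3*K/2 (V(K) = -K*6/4 = -3*K/2)
V(125) - q(-203) = -3/2*125 - (-170)*(-203)**2 = -375/2 - (-170)*41209 = -375/2 - 1*(-7005530) = -375/2 + 7005530 = 14010685/2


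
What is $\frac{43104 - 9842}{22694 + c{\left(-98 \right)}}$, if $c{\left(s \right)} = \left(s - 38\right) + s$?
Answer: $\frac{16631}{11230} \approx 1.4809$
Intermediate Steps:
$c{\left(s \right)} = -38 + 2 s$ ($c{\left(s \right)} = \left(-38 + s\right) + s = -38 + 2 s$)
$\frac{43104 - 9842}{22694 + c{\left(-98 \right)}} = \frac{43104 - 9842}{22694 + \left(-38 + 2 \left(-98\right)\right)} = \frac{33262}{22694 - 234} = \frac{33262}{22460} = 33262 \cdot \frac{1}{22460} = \frac{16631}{11230}$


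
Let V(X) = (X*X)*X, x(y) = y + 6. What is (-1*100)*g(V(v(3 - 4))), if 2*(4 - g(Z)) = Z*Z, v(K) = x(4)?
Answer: 49999600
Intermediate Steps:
x(y) = 6 + y
v(K) = 10 (v(K) = 6 + 4 = 10)
V(X) = X³ (V(X) = X²*X = X³)
g(Z) = 4 - Z²/2 (g(Z) = 4 - Z*Z/2 = 4 - Z²/2)
(-1*100)*g(V(v(3 - 4))) = (-1*100)*(4 - (10³)²/2) = -100*(4 - ½*1000²) = -100*(4 - ½*1000000) = -100*(4 - 500000) = -100*(-499996) = 49999600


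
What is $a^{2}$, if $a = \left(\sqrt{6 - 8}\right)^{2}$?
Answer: $4$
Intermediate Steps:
$a = -2$ ($a = \left(\sqrt{-2}\right)^{2} = \left(i \sqrt{2}\right)^{2} = -2$)
$a^{2} = \left(-2\right)^{2} = 4$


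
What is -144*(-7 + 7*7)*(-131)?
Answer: 792288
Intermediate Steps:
-144*(-7 + 7*7)*(-131) = -144*(-7 + 49)*(-131) = -144*42*(-131) = -6048*(-131) = 792288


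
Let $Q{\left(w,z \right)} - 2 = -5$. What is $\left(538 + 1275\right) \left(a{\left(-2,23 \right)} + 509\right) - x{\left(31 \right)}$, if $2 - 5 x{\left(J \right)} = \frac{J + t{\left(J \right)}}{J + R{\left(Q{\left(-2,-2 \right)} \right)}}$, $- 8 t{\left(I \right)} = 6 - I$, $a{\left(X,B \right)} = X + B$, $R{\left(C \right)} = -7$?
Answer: $\frac{307484763}{320} \approx 9.6089 \cdot 10^{5}$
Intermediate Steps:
$Q{\left(w,z \right)} = -3$ ($Q{\left(w,z \right)} = 2 - 5 = -3$)
$a{\left(X,B \right)} = B + X$
$t{\left(I \right)} = - \frac{3}{4} + \frac{I}{8}$ ($t{\left(I \right)} = - \frac{6 - I}{8} = - \frac{3}{4} + \frac{I}{8}$)
$x{\left(J \right)} = \frac{2}{5} - \frac{- \frac{3}{4} + \frac{9 J}{8}}{5 \left(-7 + J\right)}$ ($x{\left(J \right)} = \frac{2}{5} - \frac{\left(J + \left(- \frac{3}{4} + \frac{J}{8}\right)\right) \frac{1}{J - 7}}{5} = \frac{2}{5} - \frac{\left(- \frac{3}{4} + \frac{9 J}{8}\right) \frac{1}{-7 + J}}{5} = \frac{2}{5} - \frac{\frac{1}{-7 + J} \left(- \frac{3}{4} + \frac{9 J}{8}\right)}{5} = \frac{2}{5} - \frac{- \frac{3}{4} + \frac{9 J}{8}}{5 \left(-7 + J\right)}$)
$\left(538 + 1275\right) \left(a{\left(-2,23 \right)} + 509\right) - x{\left(31 \right)} = \left(538 + 1275\right) \left(\left(23 - 2\right) + 509\right) - \frac{-106 + 7 \cdot 31}{40 \left(-7 + 31\right)} = 1813 \left(21 + 509\right) - \frac{-106 + 217}{40 \cdot 24} = 1813 \cdot 530 - \frac{1}{40} \cdot \frac{1}{24} \cdot 111 = 960890 - \frac{37}{320} = \frac{307484763}{320}$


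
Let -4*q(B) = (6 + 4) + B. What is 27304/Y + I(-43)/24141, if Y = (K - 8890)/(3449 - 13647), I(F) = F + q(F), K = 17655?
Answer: -26887879302623/846383460 ≈ -31768.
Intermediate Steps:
q(B) = -5/2 - B/4 (q(B) = -((6 + 4) + B)/4 = -(10 + B)/4 = -5/2 - B/4)
I(F) = -5/2 + 3*F/4 (I(F) = F + (-5/2 - F/4) = -5/2 + 3*F/4)
Y = -8765/10198 (Y = (17655 - 8890)/(3449 - 13647) = 8765/(-10198) = 8765*(-1/10198) = -8765/10198 ≈ -0.85948)
27304/Y + I(-43)/24141 = 27304/(-8765/10198) + (-5/2 + (¾)*(-43))/24141 = 27304*(-10198/8765) + (-5/2 - 129/4)*(1/24141) = -278446192/8765 - 139/4*1/24141 = -278446192/8765 - 139/96564 = -26887879302623/846383460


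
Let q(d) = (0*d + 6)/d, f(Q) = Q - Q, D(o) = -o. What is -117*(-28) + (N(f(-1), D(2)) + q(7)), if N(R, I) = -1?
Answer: 22931/7 ≈ 3275.9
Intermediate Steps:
f(Q) = 0
q(d) = 6/d (q(d) = (0 + 6)/d = 6/d)
-117*(-28) + (N(f(-1), D(2)) + q(7)) = -117*(-28) + (-1 + 6/7) = 3276 + (-1 + 6*(⅐)) = 3276 + (-1 + 6/7) = 3276 - ⅐ = 22931/7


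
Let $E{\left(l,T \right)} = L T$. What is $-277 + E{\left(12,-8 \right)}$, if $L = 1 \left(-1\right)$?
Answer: $-269$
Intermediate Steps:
$L = -1$
$E{\left(l,T \right)} = - T$
$-277 + E{\left(12,-8 \right)} = -277 - -8 = -277 + 8 = -269$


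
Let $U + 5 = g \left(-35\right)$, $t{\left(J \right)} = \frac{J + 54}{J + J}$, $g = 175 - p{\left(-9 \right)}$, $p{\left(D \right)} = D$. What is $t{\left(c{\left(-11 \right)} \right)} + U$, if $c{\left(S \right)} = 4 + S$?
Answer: $- \frac{90277}{14} \approx -6448.4$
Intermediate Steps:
$g = 184$ ($g = 175 - -9 = 175 + 9 = 184$)
$t{\left(J \right)} = \frac{54 + J}{2 J}$
$U = -6445$ ($U = -5 + 184 \left(-35\right) = -5 - 6440 = -6445$)
$t{\left(c{\left(-11 \right)} \right)} + U = \frac{54 + \left(4 - 11\right)}{2 \left(4 - 11\right)} - 6445 = \frac{54 - 7}{2 \left(-7\right)} - 6445 = \frac{1}{2} \left(- \frac{1}{7}\right) 47 - 6445 = - \frac{47}{14} - 6445 = - \frac{90277}{14}$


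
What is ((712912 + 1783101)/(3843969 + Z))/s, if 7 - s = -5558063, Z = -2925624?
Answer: 2496013/5104225794150 ≈ 4.8901e-7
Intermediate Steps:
s = 5558070 (s = 7 - 1*(-5558063) = 7 + 5558063 = 5558070)
((712912 + 1783101)/(3843969 + Z))/s = ((712912 + 1783101)/(3843969 - 2925624))/5558070 = (2496013/918345)*(1/5558070) = 2496013/5104225794150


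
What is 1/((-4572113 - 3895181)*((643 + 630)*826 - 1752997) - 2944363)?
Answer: 1/5939795329343 ≈ 1.6836e-13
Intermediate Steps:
1/((-4572113 - 3895181)*((643 + 630)*826 - 1752997) - 2944363) = 1/(-8467294*(1273*826 - 1752997) - 2944363) = 1/(-8467294*(1051498 - 1752997) - 2944363) = 1/(-8467294*(-701499) - 2944363) = 1/(5939798273706 - 2944363) = 1/5939795329343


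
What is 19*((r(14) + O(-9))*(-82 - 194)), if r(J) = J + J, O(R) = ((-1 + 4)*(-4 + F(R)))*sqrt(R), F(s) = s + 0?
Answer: -146832 + 613548*I ≈ -1.4683e+5 + 6.1355e+5*I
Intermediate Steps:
F(s) = s
O(R) = sqrt(R)*(-12 + 3*R) (O(R) = ((-1 + 4)*(-4 + R))*sqrt(R) = (3*(-4 + R))*sqrt(R) = (-12 + 3*R)*sqrt(R) = sqrt(R)*(-12 + 3*R))
r(J) = 2*J
19*((r(14) + O(-9))*(-82 - 194)) = 19*((2*14 + 3*sqrt(-9)*(-4 - 9))*(-82 - 194)) = 19*((28 + 3*(3*I)*(-13))*(-276)) = 19*((28 - 117*I)*(-276)) = 19*(-7728 + 32292*I) = -146832 + 613548*I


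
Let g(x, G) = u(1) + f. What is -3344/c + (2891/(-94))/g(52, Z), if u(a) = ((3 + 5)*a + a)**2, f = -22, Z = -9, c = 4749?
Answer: -547037/446406 ≈ -1.2254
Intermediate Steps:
u(a) = 81*a**2 (u(a) = (8*a + a)**2 = (9*a)**2 = 81*a**2)
g(x, G) = 59 (g(x, G) = 81*1**2 - 22 = 81*1 - 22 = 81 - 22 = 59)
-3344/c + (2891/(-94))/g(52, Z) = -3344/4749 + (2891/(-94))/59 = -3344*1/4749 + (2891*(-1/94))*(1/59) = -3344/4749 - 2891/94*1/59 = -3344/4749 - 49/94 = -547037/446406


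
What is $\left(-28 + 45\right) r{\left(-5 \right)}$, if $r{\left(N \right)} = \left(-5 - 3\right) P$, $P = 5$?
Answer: $-680$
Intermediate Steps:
$r{\left(N \right)} = -40$ ($r{\left(N \right)} = \left(-5 - 3\right) 5 = \left(-8\right) 5 = -40$)
$\left(-28 + 45\right) r{\left(-5 \right)} = \left(-28 + 45\right) \left(-40\right) = 17 \left(-40\right) = -680$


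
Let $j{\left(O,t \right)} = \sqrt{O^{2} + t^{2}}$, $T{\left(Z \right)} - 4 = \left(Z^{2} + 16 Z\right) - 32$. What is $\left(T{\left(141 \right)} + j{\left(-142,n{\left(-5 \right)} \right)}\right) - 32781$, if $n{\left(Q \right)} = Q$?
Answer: $-10672 + \sqrt{20189} \approx -10530.0$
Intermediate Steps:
$T{\left(Z \right)} = -28 + Z^{2} + 16 Z$ ($T{\left(Z \right)} = 4 - \left(32 - Z^{2} - 16 Z\right) = 4 + \left(-32 + Z^{2} + 16 Z\right) = -28 + Z^{2} + 16 Z$)
$\left(T{\left(141 \right)} + j{\left(-142,n{\left(-5 \right)} \right)}\right) - 32781 = \left(\left(-28 + 141^{2} + 16 \cdot 141\right) + \sqrt{\left(-142\right)^{2} + \left(-5\right)^{2}}\right) - 32781 = \left(\left(-28 + 19881 + 2256\right) + \sqrt{20164 + 25}\right) - 32781 = \left(22109 + \sqrt{20189}\right) - 32781 = -10672 + \sqrt{20189}$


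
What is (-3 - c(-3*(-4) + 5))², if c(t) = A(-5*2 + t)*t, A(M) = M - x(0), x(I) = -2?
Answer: 24336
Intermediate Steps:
A(M) = 2 + M (A(M) = M - 1*(-2) = M + 2 = 2 + M)
c(t) = t*(-8 + t) (c(t) = (2 + (-5*2 + t))*t = (2 + (-10 + t))*t = (-8 + t)*t = t*(-8 + t))
(-3 - c(-3*(-4) + 5))² = (-3 - (-3*(-4) + 5)*(-8 + (-3*(-4) + 5)))² = (-3 - (12 + 5)*(-8 + (12 + 5)))² = (-3 - 17*(-8 + 17))² = (-3 - 17*9)² = (-3 - 1*153)² = (-3 - 153)² = (-156)² = 24336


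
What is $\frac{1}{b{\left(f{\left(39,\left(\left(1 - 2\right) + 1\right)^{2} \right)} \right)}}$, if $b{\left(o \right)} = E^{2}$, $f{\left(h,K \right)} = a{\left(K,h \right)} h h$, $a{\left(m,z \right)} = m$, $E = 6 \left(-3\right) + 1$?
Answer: $\frac{1}{289} \approx 0.0034602$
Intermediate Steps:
$E = -17$ ($E = -18 + 1 = -17$)
$f{\left(h,K \right)} = K h^{2}$ ($f{\left(h,K \right)} = K h h = K h^{2}$)
$b{\left(o \right)} = 289$ ($b{\left(o \right)} = \left(-17\right)^{2} = 289$)
$\frac{1}{b{\left(f{\left(39,\left(\left(1 - 2\right) + 1\right)^{2} \right)} \right)}} = \frac{1}{289}$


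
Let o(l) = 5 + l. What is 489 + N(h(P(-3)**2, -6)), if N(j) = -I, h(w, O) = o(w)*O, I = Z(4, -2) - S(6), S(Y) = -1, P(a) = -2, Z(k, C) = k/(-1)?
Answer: 492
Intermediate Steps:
Z(k, C) = -k (Z(k, C) = k*(-1) = -k)
I = -3 (I = -1*4 - 1*(-1) = -4 + 1 = -3)
h(w, O) = O*(5 + w) (h(w, O) = (5 + w)*O = O*(5 + w))
N(j) = 3 (N(j) = -1*(-3) = 3)
489 + N(h(P(-3)**2, -6)) = 489 + 3 = 492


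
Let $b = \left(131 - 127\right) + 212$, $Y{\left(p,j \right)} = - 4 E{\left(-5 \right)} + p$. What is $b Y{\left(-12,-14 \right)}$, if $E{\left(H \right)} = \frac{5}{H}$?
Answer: $-1728$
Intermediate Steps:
$Y{\left(p,j \right)} = 4 + p$ ($Y{\left(p,j \right)} = - 4 \frac{5}{-5} + p = - 4 \cdot 5 \left(- \frac{1}{5}\right) + p = \left(-4\right) \left(-1\right) + p = 4 + p$)
$b = 216$ ($b = 4 + 212 = 216$)
$b Y{\left(-12,-14 \right)} = 216 \left(4 - 12\right) = 216 \left(-8\right) = -1728$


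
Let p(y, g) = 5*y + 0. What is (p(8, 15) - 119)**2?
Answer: 6241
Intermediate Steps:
p(y, g) = 5*y
(p(8, 15) - 119)**2 = (5*8 - 119)**2 = (40 - 119)**2 = (-79)**2 = 6241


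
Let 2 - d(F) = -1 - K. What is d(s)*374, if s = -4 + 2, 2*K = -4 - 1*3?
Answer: -187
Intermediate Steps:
K = -7/2 (K = (-4 - 1*3)/2 = (-4 - 3)/2 = (1/2)*(-7) = -7/2 ≈ -3.5000)
s = -2
d(F) = -1/2 (d(F) = 2 - (-1 - 1*(-7/2)) = 2 - (-1 + 7/2) = 2 - 1*5/2 = 2 - 5/2 = -1/2)
d(s)*374 = -1/2*374 = -187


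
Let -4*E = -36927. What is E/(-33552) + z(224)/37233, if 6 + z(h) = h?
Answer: -149516183/555218496 ≈ -0.26929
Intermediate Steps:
E = 36927/4 (E = -¼*(-36927) = 36927/4 ≈ 9231.8)
z(h) = -6 + h
E/(-33552) + z(224)/37233 = (36927/4)/(-33552) + (-6 + 224)/37233 = (36927/4)*(-1/33552) + 218*(1/37233) = -4103/14912 + 218/37233 = -149516183/555218496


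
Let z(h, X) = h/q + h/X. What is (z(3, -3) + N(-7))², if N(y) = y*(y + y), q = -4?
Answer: 148225/16 ≈ 9264.1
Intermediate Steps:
N(y) = 2*y² (N(y) = y*(2*y) = 2*y²)
z(h, X) = -h/4 + h/X (z(h, X) = h/(-4) + h/X = h*(-¼) + h/X = -h/4 + h/X)
(z(3, -3) + N(-7))² = ((-¼*3 + 3/(-3)) + 2*(-7)²)² = ((-¾ + 3*(-⅓)) + 2*49)² = ((-¾ - 1) + 98)² = (-7/4 + 98)² = (385/4)² = 148225/16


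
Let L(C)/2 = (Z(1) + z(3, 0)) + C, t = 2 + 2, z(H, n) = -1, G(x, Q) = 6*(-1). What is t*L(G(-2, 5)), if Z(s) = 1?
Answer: -48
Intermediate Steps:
G(x, Q) = -6
t = 4
L(C) = 2*C (L(C) = 2*((1 - 1) + C) = 2*(0 + C) = 2*C)
t*L(G(-2, 5)) = 4*(2*(-6)) = 4*(-12) = -48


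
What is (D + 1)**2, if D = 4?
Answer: 25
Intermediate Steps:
(D + 1)**2 = (4 + 1)**2 = 5**2 = 25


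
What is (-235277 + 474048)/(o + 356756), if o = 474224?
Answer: 238771/830980 ≈ 0.28734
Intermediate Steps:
(-235277 + 474048)/(o + 356756) = (-235277 + 474048)/(474224 + 356756) = 238771/830980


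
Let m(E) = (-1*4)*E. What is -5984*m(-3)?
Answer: -71808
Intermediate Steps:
m(E) = -4*E
-5984*m(-3) = -(-23936)*(-3) = -5984*12 = -71808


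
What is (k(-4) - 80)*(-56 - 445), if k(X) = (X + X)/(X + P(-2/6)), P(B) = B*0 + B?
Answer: 509016/13 ≈ 39155.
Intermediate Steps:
P(B) = B (P(B) = 0 + B = B)
k(X) = 2*X/(-1/3 + X) (k(X) = (X + X)/(X - 2/6) = (2*X)/(X - 2*1/6) = (2*X)/(X - 1/3) = (2*X)/(-1/3 + X) = 2*X/(-1/3 + X))
(k(-4) - 80)*(-56 - 445) = (6*(-4)/(-1 + 3*(-4)) - 80)*(-56 - 445) = (6*(-4)/(-1 - 12) - 80)*(-501) = (6*(-4)/(-13) - 80)*(-501) = (6*(-4)*(-1/13) - 80)*(-501) = (24/13 - 80)*(-501) = -1016/13*(-501) = 509016/13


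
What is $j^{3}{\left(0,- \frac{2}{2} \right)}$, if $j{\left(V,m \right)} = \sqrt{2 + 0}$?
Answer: $2 \sqrt{2} \approx 2.8284$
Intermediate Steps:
$j{\left(V,m \right)} = \sqrt{2}$
$j^{3}{\left(0,- \frac{2}{2} \right)} = \left(\sqrt{2}\right)^{3} = 2 \sqrt{2}$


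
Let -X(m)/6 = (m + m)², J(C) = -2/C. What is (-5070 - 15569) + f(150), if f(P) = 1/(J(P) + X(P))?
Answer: -835879520714/40500001 ≈ -20639.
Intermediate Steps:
X(m) = -24*m² (X(m) = -6*(m + m)² = -6*4*m² = -24*m²)
f(P) = 1/(-24*P² - 2/P) (f(P) = 1/(-2/P - 24*P²) = 1/(-24*P² - 2/P))
(-5070 - 15569) + f(150) = (-5070 - 15569) - 1*150/(2 + 24*150³) = -20639 - 1*150/(2 + 24*3375000) = -20639 - 1*150/(2 + 81000000) = -20639 - 1*150/81000002 = -20639 - 1*150*1/81000002 = -20639 - 75/40500001 = -835879520714/40500001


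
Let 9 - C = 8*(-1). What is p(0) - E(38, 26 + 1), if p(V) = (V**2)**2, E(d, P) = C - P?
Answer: 10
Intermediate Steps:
C = 17 (C = 9 - 8*(-1) = 9 - 1*(-8) = 9 + 8 = 17)
E(d, P) = 17 - P
p(V) = V**4
p(0) - E(38, 26 + 1) = 0**4 - (17 - (26 + 1)) = 0 - (17 - 1*27) = 0 - (17 - 27) = 0 - 1*(-10) = 0 + 10 = 10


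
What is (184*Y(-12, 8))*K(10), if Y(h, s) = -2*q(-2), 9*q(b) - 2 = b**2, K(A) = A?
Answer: -7360/3 ≈ -2453.3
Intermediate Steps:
q(b) = 2/9 + b**2/9
Y(h, s) = -4/3 (Y(h, s) = -2*(2/9 + (1/9)*(-2)**2) = -2*(2/9 + (1/9)*4) = -2*(2/9 + 4/9) = -2*2/3 = -4/3)
(184*Y(-12, 8))*K(10) = (184*(-4/3))*10 = -736/3*10 = -7360/3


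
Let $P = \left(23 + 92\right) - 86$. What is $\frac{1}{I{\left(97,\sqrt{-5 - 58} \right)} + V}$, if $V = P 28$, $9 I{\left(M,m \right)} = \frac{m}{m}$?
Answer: $\frac{9}{7309} \approx 0.0012314$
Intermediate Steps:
$P = 29$ ($P = 115 - 86 = 29$)
$I{\left(M,m \right)} = \frac{1}{9}$ ($I{\left(M,m \right)} = \frac{m \frac{1}{m}}{9} = \frac{1}{9} \cdot 1 = \frac{1}{9}$)
$V = 812$ ($V = 29 \cdot 28 = 812$)
$\frac{1}{I{\left(97,\sqrt{-5 - 58} \right)} + V} = \frac{1}{\frac{1}{9} + 812} = \frac{1}{\frac{7309}{9}} = \frac{9}{7309}$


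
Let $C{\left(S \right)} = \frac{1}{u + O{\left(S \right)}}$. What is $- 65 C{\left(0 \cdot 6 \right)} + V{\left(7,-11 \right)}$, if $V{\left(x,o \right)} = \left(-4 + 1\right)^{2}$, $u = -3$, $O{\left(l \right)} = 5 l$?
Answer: $\frac{92}{3} \approx 30.667$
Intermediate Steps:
$C{\left(S \right)} = \frac{1}{-3 + 5 S}$
$V{\left(x,o \right)} = 9$ ($V{\left(x,o \right)} = \left(-3\right)^{2} = 9$)
$- 65 C{\left(0 \cdot 6 \right)} + V{\left(7,-11 \right)} = - \frac{65}{-3 + 5 \cdot 0 \cdot 6} + 9 = - \frac{65}{-3 + 5 \cdot 0} + 9 = - \frac{65}{-3 + 0} + 9 = - \frac{65}{-3} + 9 = \left(-65\right) \left(- \frac{1}{3}\right) + 9 = \frac{65}{3} + 9 = \frac{92}{3}$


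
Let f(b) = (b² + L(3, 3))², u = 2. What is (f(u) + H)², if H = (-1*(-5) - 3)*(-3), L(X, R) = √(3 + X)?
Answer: 640 + 256*√6 ≈ 1267.1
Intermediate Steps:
f(b) = (√6 + b²)² (f(b) = (b² + √(3 + 3))² = (b² + √6)² = (√6 + b²)²)
H = -6 (H = (5 - 3)*(-3) = 2*(-3) = -6)
(f(u) + H)² = ((√6 + 2²)² - 6)² = ((√6 + 4)² - 6)² = ((4 + √6)² - 6)² = (-6 + (4 + √6)²)²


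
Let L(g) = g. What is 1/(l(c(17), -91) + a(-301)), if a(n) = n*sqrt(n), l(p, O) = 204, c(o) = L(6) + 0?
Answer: 204/27312517 + 301*I*sqrt(301)/27312517 ≈ 7.4691e-6 + 0.0001912*I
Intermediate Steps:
c(o) = 6 (c(o) = 6 + 0 = 6)
a(n) = n**(3/2)
1/(l(c(17), -91) + a(-301)) = 1/(204 + (-301)**(3/2)) = 1/(204 - 301*I*sqrt(301))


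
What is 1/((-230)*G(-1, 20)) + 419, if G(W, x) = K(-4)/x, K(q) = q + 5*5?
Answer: 202375/483 ≈ 419.00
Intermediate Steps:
K(q) = 25 + q (K(q) = q + 25 = 25 + q)
G(W, x) = 21/x (G(W, x) = (25 - 4)/x = 21/x)
1/((-230)*G(-1, 20)) + 419 = 1/((-230)*((21/20))) + 419 = -1/(230*(21*(1/20))) + 419 = -1/(230*21/20) + 419 = -1/230*20/21 + 419 = -2/483 + 419 = 202375/483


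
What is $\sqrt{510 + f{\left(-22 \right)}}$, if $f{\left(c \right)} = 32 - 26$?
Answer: $2 \sqrt{129} \approx 22.716$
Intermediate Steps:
$f{\left(c \right)} = 6$
$\sqrt{510 + f{\left(-22 \right)}} = \sqrt{510 + 6} = \sqrt{516} = 2 \sqrt{129}$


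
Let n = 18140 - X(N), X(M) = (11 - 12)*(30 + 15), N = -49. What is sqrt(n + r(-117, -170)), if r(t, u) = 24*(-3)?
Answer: sqrt(18113) ≈ 134.58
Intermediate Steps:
X(M) = -45 (X(M) = -1*45 = -45)
n = 18185 (n = 18140 - 1*(-45) = 18140 + 45 = 18185)
r(t, u) = -72
sqrt(n + r(-117, -170)) = sqrt(18185 - 72) = sqrt(18113)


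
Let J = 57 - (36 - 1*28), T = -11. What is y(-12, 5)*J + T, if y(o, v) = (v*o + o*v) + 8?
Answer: -5499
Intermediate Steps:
y(o, v) = 8 + 2*o*v (y(o, v) = (o*v + o*v) + 8 = 2*o*v + 8 = 8 + 2*o*v)
J = 49 (J = 57 - (36 - 28) = 57 - 1*8 = 57 - 8 = 49)
y(-12, 5)*J + T = (8 + 2*(-12)*5)*49 - 11 = (8 - 120)*49 - 11 = -112*49 - 11 = -5488 - 11 = -5499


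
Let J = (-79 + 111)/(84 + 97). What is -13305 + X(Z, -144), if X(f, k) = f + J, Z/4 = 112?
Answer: -2327085/181 ≈ -12857.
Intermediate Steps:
Z = 448 (Z = 4*112 = 448)
J = 32/181 ≈ 0.17680
X(f, k) = 32/181 + f (X(f, k) = f + 32/181 = 32/181 + f)
-13305 + X(Z, -144) = -13305 + (32/181 + 448) = -13305 + 81120/181 = -2327085/181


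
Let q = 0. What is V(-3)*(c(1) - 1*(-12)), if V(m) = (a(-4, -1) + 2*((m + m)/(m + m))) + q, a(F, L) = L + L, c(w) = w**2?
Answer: 0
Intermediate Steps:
a(F, L) = 2*L
V(m) = 0 (V(m) = (2*(-1) + 2*((m + m)/(m + m))) + 0 = (-2 + 2*((2*m)/((2*m)))) + 0 = (-2 + 2*((2*m)*(1/(2*m)))) + 0 = (-2 + 2*1) + 0 = (-2 + 2) + 0 = 0 + 0 = 0)
V(-3)*(c(1) - 1*(-12)) = 0*(1**2 - 1*(-12)) = 0*(1 + 12) = 0*13 = 0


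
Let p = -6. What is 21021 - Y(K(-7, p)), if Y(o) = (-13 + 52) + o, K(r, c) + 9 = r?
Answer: 20998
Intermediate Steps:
K(r, c) = -9 + r
Y(o) = 39 + o
21021 - Y(K(-7, p)) = 21021 - (39 + (-9 - 7)) = 21021 - (39 - 16) = 21021 - 1*23 = 21021 - 23 = 20998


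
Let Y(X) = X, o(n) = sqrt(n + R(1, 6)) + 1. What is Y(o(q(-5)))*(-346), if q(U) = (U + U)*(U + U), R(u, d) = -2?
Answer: -346 - 2422*sqrt(2) ≈ -3771.2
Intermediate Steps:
q(U) = 4*U**2 (q(U) = (2*U)*(2*U) = 4*U**2)
o(n) = 1 + sqrt(-2 + n) (o(n) = sqrt(n - 2) + 1 = sqrt(-2 + n) + 1 = 1 + sqrt(-2 + n))
Y(o(q(-5)))*(-346) = (1 + sqrt(-2 + 4*(-5)**2))*(-346) = (1 + sqrt(-2 + 4*25))*(-346) = (1 + sqrt(-2 + 100))*(-346) = (1 + sqrt(98))*(-346) = (1 + 7*sqrt(2))*(-346) = -346 - 2422*sqrt(2)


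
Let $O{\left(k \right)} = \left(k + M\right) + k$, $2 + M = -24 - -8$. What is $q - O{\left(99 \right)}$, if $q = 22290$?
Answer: $22110$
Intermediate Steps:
$M = -18$ ($M = -2 - 16 = -18$)
$O{\left(k \right)} = -18 + 2 k$ ($O{\left(k \right)} = \left(k - 18\right) + k = \left(-18 + k\right) + k = -18 + 2 k$)
$q - O{\left(99 \right)} = 22290 - \left(-18 + 2 \cdot 99\right) = 22290 - \left(-18 + 198\right) = 22290 - 180 = 22110$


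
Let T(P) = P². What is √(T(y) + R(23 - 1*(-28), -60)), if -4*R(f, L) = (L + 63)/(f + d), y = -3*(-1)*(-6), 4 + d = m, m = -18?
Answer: √1089849/58 ≈ 17.999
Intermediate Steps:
d = -22 (d = -4 - 18 = -22)
y = -18 (y = 3*(-6) = -18)
R(f, L) = -(63 + L)/(4*(-22 + f)) (R(f, L) = -(L + 63)/(4*(f - 22)) = -(63 + L)/(4*(-22 + f)))
√(T(y) + R(23 - 1*(-28), -60)) = √((-18)² + (-63 - 1*(-60))/(4*(-22 + (23 - 1*(-28))))) = √(324 + (-63 + 60)/(4*(-22 + (23 + 28)))) = √(324 + (¼)*(-3)/(-22 + 51)) = √(324 + (¼)*(-3)/29) = √(324 + (¼)*(1/29)*(-3)) = √(324 - 3/116) = √(37581/116) = √1089849/58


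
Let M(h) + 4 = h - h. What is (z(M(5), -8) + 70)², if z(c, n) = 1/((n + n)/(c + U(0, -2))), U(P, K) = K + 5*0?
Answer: 316969/64 ≈ 4952.6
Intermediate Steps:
U(P, K) = K (U(P, K) = K + 0 = K)
M(h) = -4 (M(h) = -4 + (h - h) = -4 + 0 = -4)
z(c, n) = (-2 + c)/(2*n) (z(c, n) = 1/((n + n)/(c - 2)) = 1/((2*n)/(-2 + c)) = 1/(2*n/(-2 + c)) = (-2 + c)/(2*n))
(z(M(5), -8) + 70)² = ((½)*(-2 - 4)/(-8) + 70)² = ((½)*(-⅛)*(-6) + 70)² = (3/8 + 70)² = (563/8)² = 316969/64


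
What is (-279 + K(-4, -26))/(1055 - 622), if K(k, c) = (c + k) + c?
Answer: -335/433 ≈ -0.77367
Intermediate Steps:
K(k, c) = k + 2*c
(-279 + K(-4, -26))/(1055 - 622) = (-279 + (-4 + 2*(-26)))/(1055 - 622) = (-279 + (-4 - 52))/433 = (-279 - 56)*(1/433) = -335*1/433 = -335/433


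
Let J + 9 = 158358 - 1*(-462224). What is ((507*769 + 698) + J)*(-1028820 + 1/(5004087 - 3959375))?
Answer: -543404574404802103/522356 ≈ -1.0403e+12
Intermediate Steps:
J = 620573 (J = -9 + (158358 - 1*(-462224)) = -9 + (158358 + 462224) = -9 + 620582 = 620573)
((507*769 + 698) + J)*(-1028820 + 1/(5004087 - 3959375)) = ((507*769 + 698) + 620573)*(-1028820 + 1/(5004087 - 3959375)) = ((389883 + 698) + 620573)*(-1028820 + 1/1044712) = (390581 + 620573)*(-1028820 + 1/1044712) = 1011154*(-1074820599839/1044712) = -543404574404802103/522356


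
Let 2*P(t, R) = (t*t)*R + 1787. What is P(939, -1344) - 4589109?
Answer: -1194209455/2 ≈ -5.9710e+8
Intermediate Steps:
P(t, R) = 1787/2 + R*t**2/2 (P(t, R) = ((t*t)*R + 1787)/2 = (t**2*R + 1787)/2 = (R*t**2 + 1787)/2 = (1787 + R*t**2)/2 = 1787/2 + R*t**2/2)
P(939, -1344) - 4589109 = (1787/2 + (1/2)*(-1344)*939**2) - 4589109 = (1787/2 + (1/2)*(-1344)*881721) - 4589109 = (1787/2 - 592516512) - 4589109 = -1185031237/2 - 4589109 = -1194209455/2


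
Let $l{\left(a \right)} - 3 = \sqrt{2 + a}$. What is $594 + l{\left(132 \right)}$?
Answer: $597 + \sqrt{134} \approx 608.58$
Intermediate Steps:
$l{\left(a \right)} = 3 + \sqrt{2 + a}$
$594 + l{\left(132 \right)} = 594 + \left(3 + \sqrt{2 + 132}\right) = 594 + \left(3 + \sqrt{134}\right) = 597 + \sqrt{134}$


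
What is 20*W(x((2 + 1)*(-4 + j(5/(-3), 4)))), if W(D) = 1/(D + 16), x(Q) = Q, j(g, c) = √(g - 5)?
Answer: 20/19 - 10*I*√15/19 ≈ 1.0526 - 2.0384*I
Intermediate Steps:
j(g, c) = √(-5 + g)
W(D) = 1/(16 + D)
20*W(x((2 + 1)*(-4 + j(5/(-3), 4)))) = 20/(16 + (2 + 1)*(-4 + √(-5 + 5/(-3)))) = 20/(16 + 3*(-4 + √(-5 + 5*(-⅓)))) = 20/(16 + 3*(-4 + √(-5 - 5/3))) = 20/(16 + 3*(-4 + √(-20/3))) = 20/(16 + 3*(-4 + 2*I*√15/3)) = 20/(16 + (-12 + 2*I*√15)) = 20/(4 + 2*I*√15)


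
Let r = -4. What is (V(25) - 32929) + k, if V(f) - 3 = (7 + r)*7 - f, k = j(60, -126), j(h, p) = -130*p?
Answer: -16550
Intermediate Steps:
k = 16380 (k = -130*(-126) = 16380)
V(f) = 24 - f (V(f) = 3 + ((7 - 4)*7 - f) = 3 + (3*7 - f) = 3 + (21 - f) = 24 - f)
(V(25) - 32929) + k = ((24 - 1*25) - 32929) + 16380 = ((24 - 25) - 32929) + 16380 = (-1 - 32929) + 16380 = -32930 + 16380 = -16550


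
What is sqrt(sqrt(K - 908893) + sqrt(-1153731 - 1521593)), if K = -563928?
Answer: sqrt(I)*sqrt(sqrt(1472821) + 2*sqrt(668831)) ≈ 37.744 + 37.744*I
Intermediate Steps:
sqrt(sqrt(K - 908893) + sqrt(-1153731 - 1521593)) = sqrt(sqrt(-563928 - 908893) + sqrt(-1153731 - 1521593)) = sqrt(sqrt(-1472821) + sqrt(-2675324)) = sqrt(I*sqrt(1472821) + 2*I*sqrt(668831))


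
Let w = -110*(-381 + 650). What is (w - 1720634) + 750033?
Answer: -1000191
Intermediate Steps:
w = -29590 (w = -110*269 = -29590)
(w - 1720634) + 750033 = (-29590 - 1720634) + 750033 = -1750224 + 750033 = -1000191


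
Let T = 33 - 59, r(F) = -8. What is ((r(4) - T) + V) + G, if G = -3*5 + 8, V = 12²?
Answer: 155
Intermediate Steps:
V = 144
T = -26
G = -7 (G = -15 + 8 = -7)
((r(4) - T) + V) + G = ((-8 - 1*(-26)) + 144) - 7 = ((-8 + 26) + 144) - 7 = (18 + 144) - 7 = 162 - 7 = 155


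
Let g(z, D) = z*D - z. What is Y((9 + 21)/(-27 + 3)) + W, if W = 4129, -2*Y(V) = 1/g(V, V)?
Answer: 185797/45 ≈ 4128.8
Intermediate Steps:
g(z, D) = -z + D*z (g(z, D) = D*z - z = -z + D*z)
Y(V) = -1/(2*V*(-1 + V)) (Y(V) = -1/(V*(-1 + V))/2 = -1/(2*V*(-1 + V)))
Y((9 + 21)/(-27 + 3)) + W = -1/(2*((9 + 21)/(-27 + 3))*(-1 + (9 + 21)/(-27 + 3))) + 4129 = -1/(2*(30/(-24))*(-1 + 30/(-24))) + 4129 = -1/(2*(30*(-1/24))*(-1 + 30*(-1/24))) + 4129 = -1/(2*(-5/4)*(-1 - 5/4)) + 4129 = -½*(-⅘)/(-9/4) + 4129 = -½*(-⅘)*(-4/9) + 4129 = -8/45 + 4129 = 185797/45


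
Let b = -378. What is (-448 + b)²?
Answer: 682276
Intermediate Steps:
(-448 + b)² = (-448 - 378)² = (-826)² = 682276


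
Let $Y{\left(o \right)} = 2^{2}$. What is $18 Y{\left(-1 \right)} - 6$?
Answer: $66$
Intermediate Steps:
$Y{\left(o \right)} = 4$
$18 Y{\left(-1 \right)} - 6 = 18 \cdot 4 - 6 = 72 - 6 = 66$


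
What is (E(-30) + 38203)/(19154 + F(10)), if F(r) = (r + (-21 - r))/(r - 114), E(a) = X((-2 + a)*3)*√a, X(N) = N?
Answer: 3973112/1992037 - 9984*I*√30/1992037 ≈ 1.9945 - 0.027452*I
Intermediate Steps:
E(a) = √a*(-6 + 3*a) (E(a) = ((-2 + a)*3)*√a = (-6 + 3*a)*√a = √a*(-6 + 3*a))
F(r) = -21/(-114 + r)
(E(-30) + 38203)/(19154 + F(10)) = (3*√(-30)*(-2 - 30) + 38203)/(19154 - 21/(-114 + 10)) = (3*(I*√30)*(-32) + 38203)/(19154 - 21/(-104)) = (-96*I*√30 + 38203)/(19154 - 21*(-1/104)) = (38203 - 96*I*√30)/(19154 + 21/104) = (38203 - 96*I*√30)/(1992037/104) = (38203 - 96*I*√30)*(104/1992037) = 3973112/1992037 - 9984*I*√30/1992037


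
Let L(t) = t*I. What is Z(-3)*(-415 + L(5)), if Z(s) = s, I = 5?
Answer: 1170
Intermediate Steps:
L(t) = 5*t (L(t) = t*5 = 5*t)
Z(-3)*(-415 + L(5)) = -3*(-415 + 5*5) = -3*(-415 + 25) = -3*(-390) = 1170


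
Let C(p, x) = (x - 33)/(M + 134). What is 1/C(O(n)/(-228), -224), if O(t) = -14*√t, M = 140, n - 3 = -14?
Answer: -274/257 ≈ -1.0661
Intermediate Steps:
n = -11 (n = 3 - 14 = -11)
C(p, x) = -33/274 + x/274 (C(p, x) = (x - 33)/(140 + 134) = (-33 + x)/274 = (-33 + x)*(1/274) = -33/274 + x/274)
1/C(O(n)/(-228), -224) = 1/(-33/274 + (1/274)*(-224)) = 1/(-33/274 - 112/137) = 1/(-257/274) = -274/257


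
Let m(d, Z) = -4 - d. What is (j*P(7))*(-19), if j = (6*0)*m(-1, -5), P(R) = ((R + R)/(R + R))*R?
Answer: 0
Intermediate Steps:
P(R) = R (P(R) = ((2*R)/((2*R)))*R = ((2*R)*(1/(2*R)))*R = 1*R = R)
j = 0 (j = (6*0)*(-4 - 1*(-1)) = 0*(-4 + 1) = 0*(-3) = 0)
(j*P(7))*(-19) = (0*7)*(-19) = 0*(-19) = 0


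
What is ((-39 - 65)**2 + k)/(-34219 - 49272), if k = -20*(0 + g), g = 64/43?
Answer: -463808/3590113 ≈ -0.12919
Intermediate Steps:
g = 64/43 (g = 64*(1/43) = 64/43 ≈ 1.4884)
k = -1280/43 (k = -20*(0 + 64/43) = -20*64/43 = -1280/43 ≈ -29.767)
((-39 - 65)**2 + k)/(-34219 - 49272) = ((-39 - 65)**2 - 1280/43)/(-34219 - 49272) = ((-104)**2 - 1280/43)/(-83491) = (10816 - 1280/43)*(-1/83491) = (463808/43)*(-1/83491) = -463808/3590113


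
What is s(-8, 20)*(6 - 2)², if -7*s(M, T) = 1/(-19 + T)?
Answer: -16/7 ≈ -2.2857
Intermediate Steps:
s(M, T) = -1/(7*(-19 + T))
s(-8, 20)*(6 - 2)² = (-1/(-133 + 7*20))*(6 - 2)² = -1/(-133 + 140)*4² = -1/7*16 = -1*⅐*16 = -⅐*16 = -16/7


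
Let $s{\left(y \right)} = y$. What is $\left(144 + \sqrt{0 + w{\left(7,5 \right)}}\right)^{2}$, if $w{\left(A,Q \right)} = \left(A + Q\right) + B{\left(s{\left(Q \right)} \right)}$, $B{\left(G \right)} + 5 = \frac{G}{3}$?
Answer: $\frac{\left(432 + \sqrt{78}\right)^{2}}{9} \approx 21593.0$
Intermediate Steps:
$B{\left(G \right)} = -5 + \frac{G}{3}$
$w{\left(A,Q \right)} = -5 + A + \frac{4 Q}{3}$ ($w{\left(A,Q \right)} = \left(A + Q\right) + \left(-5 + \frac{Q}{3}\right) = -5 + A + \frac{4 Q}{3}$)
$\left(144 + \sqrt{0 + w{\left(7,5 \right)}}\right)^{2} = \left(144 + \sqrt{0 + \left(-5 + 7 + \frac{4}{3} \cdot 5\right)}\right)^{2} = \left(144 + \sqrt{0 + \left(-5 + 7 + \frac{20}{3}\right)}\right)^{2} = \left(144 + \sqrt{0 + \frac{26}{3}}\right)^{2} = \left(144 + \sqrt{\frac{26}{3}}\right)^{2} = \left(144 + \frac{\sqrt{78}}{3}\right)^{2}$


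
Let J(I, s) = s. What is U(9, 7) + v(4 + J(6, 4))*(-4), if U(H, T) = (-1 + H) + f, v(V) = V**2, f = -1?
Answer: -249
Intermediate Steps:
U(H, T) = -2 + H (U(H, T) = (-1 + H) - 1 = -2 + H)
U(9, 7) + v(4 + J(6, 4))*(-4) = (-2 + 9) + (4 + 4)**2*(-4) = 7 + 8**2*(-4) = 7 + 64*(-4) = 7 - 256 = -249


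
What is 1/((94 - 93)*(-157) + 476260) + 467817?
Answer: 222729077152/476103 ≈ 4.6782e+5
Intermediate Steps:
1/((94 - 93)*(-157) + 476260) + 467817 = 1/(1*(-157) + 476260) + 467817 = 1/(-157 + 476260) + 467817 = 1/476103 + 467817 = 222729077152/476103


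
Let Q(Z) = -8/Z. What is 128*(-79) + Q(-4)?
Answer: -10110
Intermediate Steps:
128*(-79) + Q(-4) = 128*(-79) - 8/(-4) = -10112 - 8*(-1/4) = -10112 + 2 = -10110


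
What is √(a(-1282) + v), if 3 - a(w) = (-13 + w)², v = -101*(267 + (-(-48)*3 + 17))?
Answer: 5*I*√68810 ≈ 1311.6*I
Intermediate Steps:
v = -43228 (v = -101*(267 + (-16*(-9) + 17)) = -101*(267 + (144 + 17)) = -101*(267 + 161) = -101*428 = -43228)
a(w) = 3 - (-13 + w)²
√(a(-1282) + v) = √((3 - (-13 - 1282)²) - 43228) = √((3 - 1*(-1295)²) - 43228) = √((3 - 1*1677025) - 43228) = √((3 - 1677025) - 43228) = √(-1677022 - 43228) = √(-1720250) = 5*I*√68810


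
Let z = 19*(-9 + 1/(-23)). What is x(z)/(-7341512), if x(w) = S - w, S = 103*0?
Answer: -494/21106847 ≈ -2.3405e-5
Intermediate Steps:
S = 0
z = -3952/23 (z = 19*(-9 - 1/23) = 19*(-208/23) = -3952/23 ≈ -171.83)
x(w) = -w (x(w) = 0 - w = -w)
x(z)/(-7341512) = -1*(-3952/23)/(-7341512) = (3952/23)*(-1/7341512) = -494/21106847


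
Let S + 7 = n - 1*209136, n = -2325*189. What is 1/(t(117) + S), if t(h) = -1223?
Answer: -1/649791 ≈ -1.5390e-6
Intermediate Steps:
n = -439425
S = -648568 (S = -7 + (-439425 - 1*209136) = -7 + (-439425 - 209136) = -7 - 648561 = -648568)
1/(t(117) + S) = 1/(-1223 - 648568) = 1/(-649791) = -1/649791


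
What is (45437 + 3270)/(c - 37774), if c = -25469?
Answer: -48707/63243 ≈ -0.77016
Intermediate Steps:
(45437 + 3270)/(c - 37774) = (45437 + 3270)/(-25469 - 37774) = 48707/(-63243) = 48707*(-1/63243) = -48707/63243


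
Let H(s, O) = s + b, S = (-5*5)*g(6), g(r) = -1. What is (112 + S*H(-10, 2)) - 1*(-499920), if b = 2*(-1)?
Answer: 499732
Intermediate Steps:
S = 25 (S = -5*5*(-1) = -25*(-1) = 25)
b = -2
H(s, O) = -2 + s (H(s, O) = s - 2 = -2 + s)
(112 + S*H(-10, 2)) - 1*(-499920) = (112 + 25*(-2 - 10)) - 1*(-499920) = (112 + 25*(-12)) + 499920 = (112 - 300) + 499920 = -188 + 499920 = 499732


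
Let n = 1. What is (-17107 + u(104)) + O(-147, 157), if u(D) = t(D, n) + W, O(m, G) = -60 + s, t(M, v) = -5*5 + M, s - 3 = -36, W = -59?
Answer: -17180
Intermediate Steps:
s = -33 (s = 3 - 36 = -33)
t(M, v) = -25 + M
O(m, G) = -93 (O(m, G) = -60 - 33 = -93)
u(D) = -84 + D (u(D) = (-25 + D) - 59 = -84 + D)
(-17107 + u(104)) + O(-147, 157) = (-17107 + (-84 + 104)) - 93 = (-17107 + 20) - 93 = -17087 - 93 = -17180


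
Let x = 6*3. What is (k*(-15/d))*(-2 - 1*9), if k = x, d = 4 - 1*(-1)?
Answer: 594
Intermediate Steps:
d = 5 (d = 4 + 1 = 5)
x = 18
k = 18
(k*(-15/d))*(-2 - 1*9) = (18*(-15/5))*(-2 - 1*9) = (18*(-15*1/5))*(-2 - 9) = (18*(-3))*(-11) = -54*(-11) = 594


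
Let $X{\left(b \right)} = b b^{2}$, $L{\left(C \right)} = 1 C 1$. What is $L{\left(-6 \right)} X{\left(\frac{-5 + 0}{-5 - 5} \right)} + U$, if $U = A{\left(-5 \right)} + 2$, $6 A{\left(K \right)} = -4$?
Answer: $\frac{7}{12} \approx 0.58333$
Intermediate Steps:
$A{\left(K \right)} = - \frac{2}{3}$ ($A{\left(K \right)} = \frac{1}{6} \left(-4\right) = - \frac{2}{3}$)
$L{\left(C \right)} = C$ ($L{\left(C \right)} = C 1 = C$)
$X{\left(b \right)} = b^{3}$
$U = \frac{4}{3}$ ($U = - \frac{2}{3} + 2 = \frac{4}{3} \approx 1.3333$)
$L{\left(-6 \right)} X{\left(\frac{-5 + 0}{-5 - 5} \right)} + U = - 6 \left(\frac{-5 + 0}{-5 - 5}\right)^{3} + \frac{4}{3} = - 6 \left(- \frac{5}{-10}\right)^{3} + \frac{4}{3} = - 6 \left(\left(-5\right) \left(- \frac{1}{10}\right)\right)^{3} + \frac{4}{3} = - \frac{6}{8} + \frac{4}{3} = \left(-6\right) \frac{1}{8} + \frac{4}{3} = - \frac{3}{4} + \frac{4}{3} = \frac{7}{12}$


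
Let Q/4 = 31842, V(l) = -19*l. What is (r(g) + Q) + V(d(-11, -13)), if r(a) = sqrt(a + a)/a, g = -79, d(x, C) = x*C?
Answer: 124651 - I*sqrt(158)/79 ≈ 1.2465e+5 - 0.15911*I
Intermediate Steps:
d(x, C) = C*x
Q = 127368 (Q = 4*31842 = 127368)
r(a) = sqrt(2)/sqrt(a) (r(a) = sqrt(2*a)/a = (sqrt(2)*sqrt(a))/a = sqrt(2)/sqrt(a))
(r(g) + Q) + V(d(-11, -13)) = (sqrt(2)/sqrt(-79) + 127368) - (-247)*(-11) = (sqrt(2)*(-I*sqrt(79)/79) + 127368) - 19*143 = (-I*sqrt(158)/79 + 127368) - 2717 = (127368 - I*sqrt(158)/79) - 2717 = 124651 - I*sqrt(158)/79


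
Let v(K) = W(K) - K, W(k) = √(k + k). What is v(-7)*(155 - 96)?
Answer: 413 + 59*I*√14 ≈ 413.0 + 220.76*I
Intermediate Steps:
W(k) = √2*√k (W(k) = √(2*k) = √2*√k)
v(K) = -K + √2*√K (v(K) = √2*√K - K = -K + √2*√K)
v(-7)*(155 - 96) = (-1*(-7) + √2*√(-7))*(155 - 96) = (7 + √2*(I*√7))*59 = (7 + I*√14)*59 = 413 + 59*I*√14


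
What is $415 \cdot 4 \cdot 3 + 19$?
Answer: $4999$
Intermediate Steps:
$415 \cdot 4 \cdot 3 + 19 = 415 \cdot 12 + 19 = 4980 + 19 = 4999$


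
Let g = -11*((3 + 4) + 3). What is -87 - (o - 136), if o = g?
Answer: 159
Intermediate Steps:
g = -110 (g = -11*(7 + 3) = -11*10 = -110)
o = -110
-87 - (o - 136) = -87 - (-110 - 136) = -87 - 1*(-246) = -87 + 246 = 159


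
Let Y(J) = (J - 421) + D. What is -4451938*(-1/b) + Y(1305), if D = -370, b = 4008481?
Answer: 2064811172/4008481 ≈ 515.11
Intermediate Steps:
Y(J) = -791 + J (Y(J) = (J - 421) - 370 = (-421 + J) - 370 = -791 + J)
-4451938*(-1/b) + Y(1305) = -4451938/((-1*4008481)) + (-791 + 1305) = -4451938/(-4008481) + 514 = -4451938*(-1/4008481) + 514 = 4451938/4008481 + 514 = 2064811172/4008481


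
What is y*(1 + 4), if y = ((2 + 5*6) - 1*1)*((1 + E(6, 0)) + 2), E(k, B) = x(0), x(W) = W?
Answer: 465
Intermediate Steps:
E(k, B) = 0
y = 93 (y = ((2 + 5*6) - 1*1)*((1 + 0) + 2) = ((2 + 30) - 1)*(1 + 2) = (32 - 1)*3 = 31*3 = 93)
y*(1 + 4) = 93*(1 + 4) = 93*5 = 465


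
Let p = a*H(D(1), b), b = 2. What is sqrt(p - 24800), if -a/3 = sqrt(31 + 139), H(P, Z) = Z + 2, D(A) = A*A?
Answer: 2*sqrt(-6200 - 3*sqrt(170)) ≈ 157.98*I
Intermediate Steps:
D(A) = A**2
H(P, Z) = 2 + Z
a = -3*sqrt(170) (a = -3*sqrt(31 + 139) = -3*sqrt(170) ≈ -39.115)
p = -12*sqrt(170) (p = (-3*sqrt(170))*(2 + 2) = -3*sqrt(170)*4 = -12*sqrt(170) ≈ -156.46)
sqrt(p - 24800) = sqrt(-12*sqrt(170) - 24800) = sqrt(-24800 - 12*sqrt(170))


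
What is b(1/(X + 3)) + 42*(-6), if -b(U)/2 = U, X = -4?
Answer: -250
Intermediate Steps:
b(U) = -2*U
b(1/(X + 3)) + 42*(-6) = -2/(-4 + 3) + 42*(-6) = -2/(-1) - 252 = -2*(-1) - 252 = 2 - 252 = -250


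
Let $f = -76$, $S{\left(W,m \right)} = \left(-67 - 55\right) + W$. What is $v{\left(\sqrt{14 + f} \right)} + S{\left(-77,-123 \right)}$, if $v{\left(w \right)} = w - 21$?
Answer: $-220 + i \sqrt{62} \approx -220.0 + 7.874 i$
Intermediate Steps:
$S{\left(W,m \right)} = -122 + W$
$v{\left(w \right)} = -21 + w$ ($v{\left(w \right)} = w - 21 = -21 + w$)
$v{\left(\sqrt{14 + f} \right)} + S{\left(-77,-123 \right)} = \left(-21 + \sqrt{14 - 76}\right) - 199 = \left(-21 + \sqrt{-62}\right) - 199 = \left(-21 + i \sqrt{62}\right) - 199 = -220 + i \sqrt{62}$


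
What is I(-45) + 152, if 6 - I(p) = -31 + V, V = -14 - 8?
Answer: 211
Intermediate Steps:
V = -22
I(p) = 59 (I(p) = 6 - (-31 - 22) = 6 - 1*(-53) = 6 + 53 = 59)
I(-45) + 152 = 59 + 152 = 211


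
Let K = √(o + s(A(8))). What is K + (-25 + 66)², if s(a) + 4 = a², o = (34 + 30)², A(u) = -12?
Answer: 1681 + 2*√1059 ≈ 1746.1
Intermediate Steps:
o = 4096 (o = 64² = 4096)
s(a) = -4 + a²
K = 2*√1059 (K = √(4096 + (-4 + (-12)²)) = √(4096 + (-4 + 144)) = √(4096 + 140) = √4236 = 2*√1059 ≈ 65.085)
K + (-25 + 66)² = 2*√1059 + (-25 + 66)² = 2*√1059 + 41² = 2*√1059 + 1681 = 1681 + 2*√1059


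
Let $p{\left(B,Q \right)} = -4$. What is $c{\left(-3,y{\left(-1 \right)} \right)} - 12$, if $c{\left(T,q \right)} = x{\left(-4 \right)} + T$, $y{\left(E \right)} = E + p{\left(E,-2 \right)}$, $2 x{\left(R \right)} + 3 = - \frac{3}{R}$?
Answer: $- \frac{129}{8} \approx -16.125$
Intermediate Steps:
$x{\left(R \right)} = - \frac{3}{2} - \frac{3}{2 R}$ ($x{\left(R \right)} = - \frac{3}{2} + \frac{\left(-3\right) \frac{1}{R}}{2} = - \frac{3}{2} - \frac{3}{2 R}$)
$y{\left(E \right)} = -4 + E$ ($y{\left(E \right)} = E - 4 = -4 + E$)
$c{\left(T,q \right)} = - \frac{9}{8} + T$ ($c{\left(T,q \right)} = \frac{3 \left(-1 - -4\right)}{2 \left(-4\right)} + T = \frac{3}{2} \left(- \frac{1}{4}\right) \left(-1 + 4\right) + T = \frac{3}{2} \left(- \frac{1}{4}\right) 3 + T = - \frac{9}{8} + T$)
$c{\left(-3,y{\left(-1 \right)} \right)} - 12 = \left(- \frac{9}{8} - 3\right) - 12 = - \frac{33}{8} - 12 = - \frac{129}{8}$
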